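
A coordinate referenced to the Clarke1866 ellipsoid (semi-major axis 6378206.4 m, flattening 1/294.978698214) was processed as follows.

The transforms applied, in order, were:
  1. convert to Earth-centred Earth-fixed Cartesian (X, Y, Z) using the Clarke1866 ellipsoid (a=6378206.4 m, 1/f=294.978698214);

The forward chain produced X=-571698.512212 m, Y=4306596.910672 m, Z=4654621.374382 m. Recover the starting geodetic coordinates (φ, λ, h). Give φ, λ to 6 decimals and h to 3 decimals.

start: X=-571698.5122, Y=4306596.9107, Z=4654621.3744 m
→ geod (Bowring, a=6378206.400): φ=47.16855700°, λ=97.56177300°, h=410.4130 m

φ=47.168557°, λ=97.561773°, h=410.413 m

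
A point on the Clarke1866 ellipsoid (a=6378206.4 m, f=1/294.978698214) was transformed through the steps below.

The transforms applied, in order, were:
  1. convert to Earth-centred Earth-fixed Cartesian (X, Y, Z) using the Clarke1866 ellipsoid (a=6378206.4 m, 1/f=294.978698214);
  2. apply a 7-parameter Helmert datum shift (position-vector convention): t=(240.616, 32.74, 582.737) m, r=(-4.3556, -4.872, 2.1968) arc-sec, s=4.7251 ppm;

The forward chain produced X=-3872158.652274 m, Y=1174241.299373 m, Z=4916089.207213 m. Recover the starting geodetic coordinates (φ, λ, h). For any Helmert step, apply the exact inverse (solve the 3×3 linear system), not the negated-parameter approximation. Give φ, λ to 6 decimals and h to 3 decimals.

start: X=-3872158.6523, Y=1174241.2994, Z=4916089.2072 m
→ Helmert⁻¹: X=-3872252.3588, Y=1174140.4517, Z=4915599.5009
→ geod (Bowring, a=6378206.400): φ=50.73075300°, λ=163.13170000°, h=1502.8430 m

φ=50.730753°, λ=163.131700°, h=1502.843 m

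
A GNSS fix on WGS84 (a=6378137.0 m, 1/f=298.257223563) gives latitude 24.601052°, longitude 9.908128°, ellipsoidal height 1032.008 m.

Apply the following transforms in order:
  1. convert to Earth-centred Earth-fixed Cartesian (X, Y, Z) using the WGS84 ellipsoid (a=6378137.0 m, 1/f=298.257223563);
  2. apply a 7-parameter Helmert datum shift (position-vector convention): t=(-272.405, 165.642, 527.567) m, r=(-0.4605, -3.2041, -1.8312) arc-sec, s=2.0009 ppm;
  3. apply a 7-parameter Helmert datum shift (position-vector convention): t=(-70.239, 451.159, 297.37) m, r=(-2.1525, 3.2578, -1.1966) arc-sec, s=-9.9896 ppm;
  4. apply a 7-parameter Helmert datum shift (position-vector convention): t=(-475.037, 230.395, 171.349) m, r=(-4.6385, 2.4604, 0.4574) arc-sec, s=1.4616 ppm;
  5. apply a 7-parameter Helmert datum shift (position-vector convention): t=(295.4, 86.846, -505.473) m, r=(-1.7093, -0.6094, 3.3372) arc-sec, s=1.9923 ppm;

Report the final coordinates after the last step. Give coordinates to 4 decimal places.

start: φ=24.601052°, λ=9.908128°, h=1032.008 m
→ ECEF (a=6378137.000, f=1/298.257223563): X=5716929.5043, Y=998599.6528, Z=2639388.3421
→ Helmert 7p (PV): X=5716636.4036, Y=998722.4310, Z=2640007.7673
→ Helmert 7p (PV): X=5716556.5481, Y=999157.9996, Z=2640178.0533
→ Helmert 7p (PV): X=5716119.1438, Y=999461.9043, Z=2640262.6028
→ Helmert 7p (PV): X=5716401.9609, Y=999665.1036, Z=2639770.9956

X=5716401.9609 m, Y=999665.1036 m, Z=2639770.9956 m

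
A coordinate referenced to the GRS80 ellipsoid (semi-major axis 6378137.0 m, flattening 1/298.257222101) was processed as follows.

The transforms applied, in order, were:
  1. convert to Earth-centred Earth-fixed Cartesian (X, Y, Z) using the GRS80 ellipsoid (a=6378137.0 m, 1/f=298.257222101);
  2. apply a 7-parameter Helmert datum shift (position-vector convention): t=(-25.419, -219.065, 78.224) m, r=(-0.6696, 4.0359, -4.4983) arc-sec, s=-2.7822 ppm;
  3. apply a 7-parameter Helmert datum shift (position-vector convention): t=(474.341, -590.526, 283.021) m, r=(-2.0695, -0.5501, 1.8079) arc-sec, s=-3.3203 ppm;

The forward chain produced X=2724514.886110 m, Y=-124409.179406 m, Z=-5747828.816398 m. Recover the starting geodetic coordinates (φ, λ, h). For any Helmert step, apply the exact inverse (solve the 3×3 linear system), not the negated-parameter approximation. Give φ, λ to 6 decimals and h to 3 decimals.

start: X=2724514.8861, Y=-124409.1794, Z=-5747828.8164 m
→ Helmert⁻¹: X=2724033.1747, Y=-123785.2682, Z=-5748139.4298
→ Helmert⁻¹: X=2724181.3380, Y=-123488.4766, Z=-5748180.7444
→ geod (Bowring, a=6378137.000): φ=-64.76867700°, λ=-2.59546900°, h=1567.0590 m

φ=-64.768677°, λ=-2.595469°, h=1567.059 m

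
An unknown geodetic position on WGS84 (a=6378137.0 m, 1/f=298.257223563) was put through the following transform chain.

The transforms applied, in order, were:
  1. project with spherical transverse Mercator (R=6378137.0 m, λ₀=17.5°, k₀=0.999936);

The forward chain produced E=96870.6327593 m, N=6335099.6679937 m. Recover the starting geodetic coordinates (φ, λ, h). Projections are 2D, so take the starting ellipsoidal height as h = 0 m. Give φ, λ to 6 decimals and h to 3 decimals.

start: E=96870.6328, N=6335099.6680 m
→ tm⁻¹: φ=56.90267000°, λ=19.09378100°

φ=56.902670°, λ=19.093781°, h=0.000 m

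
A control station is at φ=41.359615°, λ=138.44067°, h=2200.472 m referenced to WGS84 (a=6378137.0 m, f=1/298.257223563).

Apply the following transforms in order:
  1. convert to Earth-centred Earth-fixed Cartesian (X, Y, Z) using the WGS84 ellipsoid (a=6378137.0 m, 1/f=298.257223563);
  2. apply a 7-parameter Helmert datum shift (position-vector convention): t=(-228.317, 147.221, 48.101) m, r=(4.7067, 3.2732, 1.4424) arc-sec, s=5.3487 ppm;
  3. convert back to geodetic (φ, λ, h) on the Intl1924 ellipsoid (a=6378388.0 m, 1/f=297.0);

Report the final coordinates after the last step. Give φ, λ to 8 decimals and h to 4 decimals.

start: φ=41.359615°, λ=138.440670°, h=2200.472 m
→ ECEF (a=6378137.000, f=1/298.257223563): X=-3588658.9987, Y=3181608.1416, Z=4193936.3269
→ Helmert 7p (PV): X=-3588862.2057, Y=3181651.5839, Z=4194136.4091
→ geod (Bowring, a=6378388.000): φ=41.36070633°, λ=138.44189210°, h=2257.2630 m

φ=41.36070633°, λ=138.44189210°, h=2257.2630 m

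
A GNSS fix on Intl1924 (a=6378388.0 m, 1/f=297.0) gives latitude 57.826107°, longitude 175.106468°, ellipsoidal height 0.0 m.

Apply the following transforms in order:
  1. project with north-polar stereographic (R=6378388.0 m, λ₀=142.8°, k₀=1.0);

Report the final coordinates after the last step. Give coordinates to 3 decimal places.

start: φ=57.826107°, λ=175.106468°, h=0.000 m
→ stereo (R=6378388.0, λ₀=142.8°): E=1966183.0608, N=-3109416.8415

E=1966183.061 m, N=-3109416.841 m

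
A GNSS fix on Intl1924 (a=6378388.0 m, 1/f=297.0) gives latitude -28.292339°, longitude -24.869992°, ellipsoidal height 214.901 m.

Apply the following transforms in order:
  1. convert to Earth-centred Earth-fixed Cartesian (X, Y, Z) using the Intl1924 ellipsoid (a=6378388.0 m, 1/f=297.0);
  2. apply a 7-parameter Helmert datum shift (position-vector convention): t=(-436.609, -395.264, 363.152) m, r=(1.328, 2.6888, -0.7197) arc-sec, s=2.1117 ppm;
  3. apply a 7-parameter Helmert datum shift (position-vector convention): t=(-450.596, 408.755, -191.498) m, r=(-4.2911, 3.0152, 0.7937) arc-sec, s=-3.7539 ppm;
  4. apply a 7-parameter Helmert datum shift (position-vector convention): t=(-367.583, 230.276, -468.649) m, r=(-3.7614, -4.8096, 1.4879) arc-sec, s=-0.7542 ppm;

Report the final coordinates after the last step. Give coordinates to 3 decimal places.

start: φ=-28.292339°, λ=-24.869992°, h=214.901 m
→ ECEF (a=6378388.000, f=1/297.0): X=5099611.2385, Y=-2363915.1671, Z=-3005215.7687
→ Helmert 7p (PV): X=5099137.9751, Y=-2364313.8681, Z=-3004940.6595
→ Helmert 7p (PV): X=5098633.4088, Y=-2363939.1305, Z=-3005146.2301
→ Helmert 7p (PV): X=5098349.1055, Y=-2363725.0936, Z=-3005450.6165

X=5098349.106 m, Y=-2363725.094 m, Z=-3005450.617 m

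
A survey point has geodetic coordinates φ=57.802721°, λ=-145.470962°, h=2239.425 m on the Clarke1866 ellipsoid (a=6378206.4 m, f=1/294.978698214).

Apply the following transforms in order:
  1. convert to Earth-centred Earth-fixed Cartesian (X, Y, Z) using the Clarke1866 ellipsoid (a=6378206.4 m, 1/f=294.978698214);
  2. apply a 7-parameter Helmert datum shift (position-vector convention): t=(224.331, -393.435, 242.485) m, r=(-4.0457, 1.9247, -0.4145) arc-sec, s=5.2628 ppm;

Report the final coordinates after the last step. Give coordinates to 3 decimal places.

X=-2807386.006 m, Y=-1932027.093 m, Z=5376092.334 m

start: φ=57.802721°, λ=-145.470962°, h=2239.425 m
→ ECEF (a=6378206.400, f=1/294.978698214): X=-2807641.8413, Y=-1931734.5753, Z=5375757.4689
→ Helmert 7p (PV): X=-2807386.0057, Y=-1932027.0933, Z=5376092.3337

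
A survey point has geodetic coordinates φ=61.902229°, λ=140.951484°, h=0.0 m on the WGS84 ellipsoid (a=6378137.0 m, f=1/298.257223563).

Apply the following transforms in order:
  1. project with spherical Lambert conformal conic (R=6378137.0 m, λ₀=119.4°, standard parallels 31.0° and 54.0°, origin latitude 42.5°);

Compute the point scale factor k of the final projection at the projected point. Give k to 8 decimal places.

1.04486327

start: φ=61.902229°, λ=140.951484°, h=0.000 m
→ into lcc (λ₀=119.4°): φ=61.90222900°, λ−λ₀=21.55148400°
scale k = 1.04486327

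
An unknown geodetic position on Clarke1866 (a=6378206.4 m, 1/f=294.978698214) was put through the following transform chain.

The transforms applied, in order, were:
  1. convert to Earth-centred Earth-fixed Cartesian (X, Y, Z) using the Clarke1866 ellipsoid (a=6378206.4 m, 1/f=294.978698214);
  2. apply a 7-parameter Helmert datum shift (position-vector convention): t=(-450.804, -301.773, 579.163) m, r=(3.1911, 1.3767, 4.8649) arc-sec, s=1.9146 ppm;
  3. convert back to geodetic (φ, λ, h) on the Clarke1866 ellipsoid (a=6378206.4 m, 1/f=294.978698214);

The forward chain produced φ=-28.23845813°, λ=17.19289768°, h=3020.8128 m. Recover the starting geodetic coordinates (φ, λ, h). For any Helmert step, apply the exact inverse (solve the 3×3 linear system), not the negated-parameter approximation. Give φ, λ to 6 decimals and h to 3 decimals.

φ=-28.240738°, λ=17.192613°, h=3740.592 m

start: φ=-28.238458°, λ=17.192898°, h=3020.813 m
→ ECEF (a=6378206.400, f=1/294.978698214): X=5374635.0233, Y=1662997.4136, Z=-3001074.9617
→ Helmert⁻¹: X=5375134.7963, Y=1663122.7877, Z=-3001638.2318
→ geod (Bowring, a=6378206.400): φ=-28.24073800°, λ=17.19261300°, h=3740.5920 m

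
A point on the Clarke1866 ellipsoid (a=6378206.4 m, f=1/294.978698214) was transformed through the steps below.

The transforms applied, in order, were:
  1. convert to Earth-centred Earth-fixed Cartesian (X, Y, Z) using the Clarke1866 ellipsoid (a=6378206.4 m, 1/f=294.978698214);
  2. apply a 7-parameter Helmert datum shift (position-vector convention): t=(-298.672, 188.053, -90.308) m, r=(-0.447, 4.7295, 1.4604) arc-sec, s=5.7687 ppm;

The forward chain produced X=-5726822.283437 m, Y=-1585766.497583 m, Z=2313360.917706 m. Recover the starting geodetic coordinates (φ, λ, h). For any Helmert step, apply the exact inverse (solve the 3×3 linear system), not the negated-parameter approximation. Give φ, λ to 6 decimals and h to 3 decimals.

start: X=-5726822.2834, Y=-1585766.4976, Z=2313360.9177 m
→ Helmert⁻¹: X=-5726554.8480, Y=-1585909.8697, Z=2313303.1376
→ geod (Bowring, a=6378206.400): φ=21.40319100°, λ=-164.52048200°, h=1164.5480 m

φ=21.403191°, λ=-164.520482°, h=1164.548 m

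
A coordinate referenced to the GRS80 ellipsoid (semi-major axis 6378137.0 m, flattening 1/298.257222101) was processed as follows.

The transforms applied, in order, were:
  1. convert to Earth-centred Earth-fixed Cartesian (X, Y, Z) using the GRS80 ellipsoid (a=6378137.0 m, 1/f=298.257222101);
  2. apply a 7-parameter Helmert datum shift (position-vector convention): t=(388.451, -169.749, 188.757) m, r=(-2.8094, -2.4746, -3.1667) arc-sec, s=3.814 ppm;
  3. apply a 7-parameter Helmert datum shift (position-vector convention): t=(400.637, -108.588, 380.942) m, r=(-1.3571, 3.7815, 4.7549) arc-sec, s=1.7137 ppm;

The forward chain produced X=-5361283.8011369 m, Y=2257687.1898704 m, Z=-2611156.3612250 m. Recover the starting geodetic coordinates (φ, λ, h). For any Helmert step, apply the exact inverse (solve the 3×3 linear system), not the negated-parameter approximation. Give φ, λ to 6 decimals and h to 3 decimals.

φ=-24.319098°, λ=157.163088°, h=2838.372 m

start: X=-5361283.8011, Y=2257687.1899, Z=-2611156.3612 m
→ Helmert⁻¹: X=-5361575.3197, Y=2257932.6888, Z=-2611616.2670
→ Helmert⁻¹: X=-5362009.3202, Y=2258047.0769, Z=-2611699.9781
→ geod (Bowring, a=6378137.000): φ=-24.31909800°, λ=157.16308800°, h=2838.3720 m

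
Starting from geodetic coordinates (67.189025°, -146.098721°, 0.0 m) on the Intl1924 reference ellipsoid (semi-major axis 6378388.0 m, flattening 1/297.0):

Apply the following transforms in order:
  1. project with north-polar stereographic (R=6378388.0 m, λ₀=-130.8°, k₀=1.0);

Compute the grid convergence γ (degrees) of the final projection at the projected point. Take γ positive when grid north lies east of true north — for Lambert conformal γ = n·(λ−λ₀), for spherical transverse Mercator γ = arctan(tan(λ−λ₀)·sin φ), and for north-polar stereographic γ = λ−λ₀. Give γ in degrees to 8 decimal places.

-15.29872100

start: φ=67.189025°, λ=-146.098721°, h=0.000 m
→ into stereo (λ₀=-130.8°): φ=67.18902500°, λ−λ₀=-15.29872100°
convergence γ = -15.29872100°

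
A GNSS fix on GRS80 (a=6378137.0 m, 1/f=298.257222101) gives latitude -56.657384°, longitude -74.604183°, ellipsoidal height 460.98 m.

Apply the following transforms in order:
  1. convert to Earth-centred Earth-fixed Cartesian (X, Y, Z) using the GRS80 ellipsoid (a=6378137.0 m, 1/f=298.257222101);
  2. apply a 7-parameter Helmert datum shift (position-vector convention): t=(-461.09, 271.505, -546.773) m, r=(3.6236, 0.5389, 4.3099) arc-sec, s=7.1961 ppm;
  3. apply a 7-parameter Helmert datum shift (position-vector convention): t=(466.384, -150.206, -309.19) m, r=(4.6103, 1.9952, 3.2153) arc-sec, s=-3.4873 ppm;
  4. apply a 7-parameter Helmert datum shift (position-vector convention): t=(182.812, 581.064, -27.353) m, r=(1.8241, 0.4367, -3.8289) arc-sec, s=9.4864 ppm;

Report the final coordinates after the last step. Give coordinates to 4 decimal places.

start: φ=-56.657384°, λ=-74.604183°, h=460.980 m
→ ECEF (a=6378137.000, f=1/298.257222101): X=932964.1856, Y=-3388071.2378, Z=-5305410.2508
→ Helmert 7p (PV): X=932566.7422, Y=-3387711.4147, Z=-5306057.1607
→ Helmert 7p (PV): X=933031.3569, Y=-3387716.6726, Z=-5306432.5873
→ Helmert 7p (PV): X=933148.8983, Y=-3387138.1380, Z=-5306542.2141

X=933148.8983 m, Y=-3387138.1380 m, Z=-5306542.2141 m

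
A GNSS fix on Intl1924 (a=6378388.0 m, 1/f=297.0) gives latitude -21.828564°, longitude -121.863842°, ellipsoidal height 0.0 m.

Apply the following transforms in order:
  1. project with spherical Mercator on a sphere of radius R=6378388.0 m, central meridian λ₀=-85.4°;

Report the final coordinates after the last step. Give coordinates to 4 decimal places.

E=-4059296.0637 m, N=-2491052.7240 m

start: φ=-21.828564°, λ=-121.863842°, h=0.000 m
→ merc (R=6378388.0, λ₀=-85.4°): E=-4059296.0637, N=-2491052.7240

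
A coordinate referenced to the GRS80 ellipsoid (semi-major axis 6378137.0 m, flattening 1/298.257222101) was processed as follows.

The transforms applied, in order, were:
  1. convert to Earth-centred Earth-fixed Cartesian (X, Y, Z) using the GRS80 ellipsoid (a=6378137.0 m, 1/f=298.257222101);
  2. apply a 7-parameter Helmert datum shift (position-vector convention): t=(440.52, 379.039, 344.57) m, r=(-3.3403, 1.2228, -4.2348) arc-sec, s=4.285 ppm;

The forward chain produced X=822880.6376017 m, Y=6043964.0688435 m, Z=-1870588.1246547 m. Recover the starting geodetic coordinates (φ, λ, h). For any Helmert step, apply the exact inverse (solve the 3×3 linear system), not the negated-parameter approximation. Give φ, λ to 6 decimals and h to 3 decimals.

start: X=822880.6376, Y=6043964.0688, Z=-1870588.1247 m
→ Helmert⁻¹: X=822323.6036, Y=6043606.3128, Z=-1870821.9312
→ geod (Bowring, a=6378137.000): φ=-17.16035600°, λ=82.25163000°, h=3472.7670 m

φ=-17.160356°, λ=82.251630°, h=3472.767 m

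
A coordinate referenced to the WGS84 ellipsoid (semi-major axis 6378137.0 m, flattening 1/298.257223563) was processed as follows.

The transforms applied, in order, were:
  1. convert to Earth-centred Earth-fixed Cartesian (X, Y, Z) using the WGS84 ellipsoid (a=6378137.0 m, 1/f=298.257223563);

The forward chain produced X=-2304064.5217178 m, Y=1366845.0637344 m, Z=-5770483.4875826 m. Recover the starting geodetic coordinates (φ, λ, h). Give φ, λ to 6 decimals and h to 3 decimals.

φ=-65.243211°, λ=149.322221°, h=1504.074 m

start: X=-2304064.5217, Y=1366845.0637, Z=-5770483.4876 m
→ geod (Bowring, a=6378137.000): φ=-65.24321100°, λ=149.32222100°, h=1504.0740 m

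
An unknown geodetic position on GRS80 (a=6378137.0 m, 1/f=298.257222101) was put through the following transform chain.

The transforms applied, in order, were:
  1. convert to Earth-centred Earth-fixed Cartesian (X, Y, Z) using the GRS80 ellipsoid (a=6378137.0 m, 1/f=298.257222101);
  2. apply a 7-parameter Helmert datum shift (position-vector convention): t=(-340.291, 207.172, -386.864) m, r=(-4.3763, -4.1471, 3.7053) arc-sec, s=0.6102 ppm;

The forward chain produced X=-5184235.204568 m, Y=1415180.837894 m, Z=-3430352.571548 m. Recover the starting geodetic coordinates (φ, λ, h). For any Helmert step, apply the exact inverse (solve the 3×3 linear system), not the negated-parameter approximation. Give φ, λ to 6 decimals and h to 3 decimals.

start: X=-5184235.2046, Y=1415180.8379, Z=-3430352.5715 m
→ Helmert⁻¹: X=-5183935.2882, Y=1415138.6960, Z=-3429829.3630
→ geod (Bowring, a=6378137.000): φ=-32.72363000°, λ=164.73111600°, h=2989.5700 m

φ=-32.723630°, λ=164.731116°, h=2989.570 m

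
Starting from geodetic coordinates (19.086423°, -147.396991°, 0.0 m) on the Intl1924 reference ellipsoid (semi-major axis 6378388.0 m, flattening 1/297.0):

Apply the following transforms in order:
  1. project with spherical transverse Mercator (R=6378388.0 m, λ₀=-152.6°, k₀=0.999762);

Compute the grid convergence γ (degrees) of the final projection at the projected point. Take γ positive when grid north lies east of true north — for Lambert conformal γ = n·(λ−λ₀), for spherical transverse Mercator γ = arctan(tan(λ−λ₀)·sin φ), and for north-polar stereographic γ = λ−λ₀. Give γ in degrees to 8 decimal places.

start: φ=19.086423°, λ=-147.396991°, h=0.000 m
→ into tm (λ₀=-152.6°): φ=19.08642300°, λ−λ₀=5.20300900°
convergence γ = 1.70554079°

1.70554079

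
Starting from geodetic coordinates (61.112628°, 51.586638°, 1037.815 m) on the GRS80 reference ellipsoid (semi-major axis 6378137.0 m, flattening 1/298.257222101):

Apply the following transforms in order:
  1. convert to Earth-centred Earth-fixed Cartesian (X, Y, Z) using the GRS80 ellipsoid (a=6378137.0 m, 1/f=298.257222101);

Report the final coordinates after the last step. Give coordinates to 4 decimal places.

start: φ=61.112628°, λ=51.586638°, h=1037.815 m
→ ECEF (a=6378137.000, f=1/298.257222101): X=1919693.2000, Y=2420890.0183, Z=5562324.9261

X=1919693.2000 m, Y=2420890.0183 m, Z=5562324.9261 m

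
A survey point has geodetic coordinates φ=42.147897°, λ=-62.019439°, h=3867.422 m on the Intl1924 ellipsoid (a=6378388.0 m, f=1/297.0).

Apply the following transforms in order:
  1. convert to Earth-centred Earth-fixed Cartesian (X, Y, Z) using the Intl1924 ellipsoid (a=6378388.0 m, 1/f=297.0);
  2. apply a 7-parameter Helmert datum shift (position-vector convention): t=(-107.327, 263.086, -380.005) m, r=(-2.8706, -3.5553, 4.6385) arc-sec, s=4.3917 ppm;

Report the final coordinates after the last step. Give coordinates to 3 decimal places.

X=2223364.291 m, Y=-4184755.463 m, Z=4260201.721 m

start: φ=42.147897°, λ=-62.019439°, h=3867.422 m
→ ECEF (a=6378388.000, f=1/297.0): X=2223441.1745, Y=-4185109.4638, Z=4260466.4461
→ Helmert 7p (PV): X=2223364.2915, Y=-4184755.4629, Z=4260201.7212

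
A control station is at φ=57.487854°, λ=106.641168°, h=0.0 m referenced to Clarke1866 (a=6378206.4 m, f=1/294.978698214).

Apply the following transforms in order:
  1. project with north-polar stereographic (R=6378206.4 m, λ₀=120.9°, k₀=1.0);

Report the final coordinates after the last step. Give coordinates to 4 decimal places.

start: φ=57.487854°, λ=106.641168°, h=0.000 m
→ stereo (R=6378206.4, λ₀=120.9°): E=-916152.9898, N=-3605031.7036

E=-916152.9898 m, N=-3605031.7036 m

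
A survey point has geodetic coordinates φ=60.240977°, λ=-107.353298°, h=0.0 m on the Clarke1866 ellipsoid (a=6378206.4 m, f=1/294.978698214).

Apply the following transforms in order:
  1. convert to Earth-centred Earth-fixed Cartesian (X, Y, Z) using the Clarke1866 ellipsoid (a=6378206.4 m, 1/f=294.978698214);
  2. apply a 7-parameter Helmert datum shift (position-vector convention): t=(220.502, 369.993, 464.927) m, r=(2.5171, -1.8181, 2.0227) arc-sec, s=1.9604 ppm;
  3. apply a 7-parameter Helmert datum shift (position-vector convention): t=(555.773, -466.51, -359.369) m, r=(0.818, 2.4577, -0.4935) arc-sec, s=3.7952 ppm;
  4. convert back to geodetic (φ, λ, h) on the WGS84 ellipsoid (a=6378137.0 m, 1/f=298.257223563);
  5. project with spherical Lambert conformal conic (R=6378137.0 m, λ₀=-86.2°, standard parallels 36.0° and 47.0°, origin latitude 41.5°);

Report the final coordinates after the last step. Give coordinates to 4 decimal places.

start: φ=60.240977°, λ=-107.353298°, h=0.000 m
→ ECEF (a=6378206.400, f=1/294.978698214): X=-946671.1794, Y=-3029482.7255, Z=5513655.1248
→ Helmert 7p (PV): X=-946471.4247, Y=-3029195.2395, Z=5514085.5468
→ Helmert 7p (PV): X=-945860.7893, Y=-3029692.8491, Z=5513746.3692
→ geod (Bowring, a=6378137.000): φ=60.23985986°, λ=-107.33820324°, h=-50.9085 m
→ lcc (R=6378137.0, λ₀=-86.2°): E=-1223476.0943, N=2268082.3065

E=-1223476.0943 m, N=2268082.3065 m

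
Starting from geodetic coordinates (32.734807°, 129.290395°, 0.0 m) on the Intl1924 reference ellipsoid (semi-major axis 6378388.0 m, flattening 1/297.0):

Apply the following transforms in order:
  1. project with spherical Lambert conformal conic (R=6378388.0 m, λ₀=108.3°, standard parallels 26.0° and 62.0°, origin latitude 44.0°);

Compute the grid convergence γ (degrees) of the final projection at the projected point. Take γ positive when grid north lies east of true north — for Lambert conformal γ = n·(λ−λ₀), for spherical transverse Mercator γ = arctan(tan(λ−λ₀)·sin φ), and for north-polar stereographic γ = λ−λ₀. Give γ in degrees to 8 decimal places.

start: φ=32.734807°, λ=129.290395°, h=0.000 m
→ into lcc (λ₀=108.3°): φ=32.73480700°, λ−λ₀=20.99039500°
convergence γ = 14.83731875°

14.83731875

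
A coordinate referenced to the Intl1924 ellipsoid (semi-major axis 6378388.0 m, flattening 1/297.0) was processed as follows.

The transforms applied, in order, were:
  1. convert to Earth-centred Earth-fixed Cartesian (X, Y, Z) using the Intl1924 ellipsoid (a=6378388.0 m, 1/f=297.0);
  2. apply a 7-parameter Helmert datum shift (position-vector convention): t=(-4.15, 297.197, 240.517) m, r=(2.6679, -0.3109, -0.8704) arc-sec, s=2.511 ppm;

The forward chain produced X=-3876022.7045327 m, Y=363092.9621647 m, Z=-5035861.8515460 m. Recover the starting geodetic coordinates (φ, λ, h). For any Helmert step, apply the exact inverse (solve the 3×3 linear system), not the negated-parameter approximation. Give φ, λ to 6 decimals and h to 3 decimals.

start: X=-3876022.7045, Y=363092.9622, Z=-5035861.8515 m
→ Helmert⁻¹: X=-3876017.9433, Y=362713.3596, Z=-5036088.5721
→ geod (Bowring, a=6378388.000): φ=-52.48241700°, λ=174.65389500°, h=397.8580 m

φ=-52.482417°, λ=174.653895°, h=397.858 m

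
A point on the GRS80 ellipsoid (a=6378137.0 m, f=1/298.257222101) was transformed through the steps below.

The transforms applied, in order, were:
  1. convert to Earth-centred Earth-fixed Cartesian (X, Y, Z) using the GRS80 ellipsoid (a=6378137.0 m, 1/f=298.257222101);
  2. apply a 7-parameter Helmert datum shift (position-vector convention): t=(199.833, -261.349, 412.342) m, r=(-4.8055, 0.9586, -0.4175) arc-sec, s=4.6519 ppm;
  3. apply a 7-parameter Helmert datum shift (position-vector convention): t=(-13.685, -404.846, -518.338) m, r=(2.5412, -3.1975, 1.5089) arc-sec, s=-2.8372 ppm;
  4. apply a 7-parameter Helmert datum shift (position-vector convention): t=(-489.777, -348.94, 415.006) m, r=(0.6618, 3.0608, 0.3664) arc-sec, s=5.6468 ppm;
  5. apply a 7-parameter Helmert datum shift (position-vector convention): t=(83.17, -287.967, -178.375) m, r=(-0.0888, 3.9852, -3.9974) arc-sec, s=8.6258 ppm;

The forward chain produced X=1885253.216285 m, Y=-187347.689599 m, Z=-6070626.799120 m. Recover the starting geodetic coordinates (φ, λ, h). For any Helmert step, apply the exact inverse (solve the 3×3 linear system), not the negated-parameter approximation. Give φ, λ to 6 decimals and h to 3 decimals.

φ=-72.775171°, λ=-5.632658°, h=793.454 m

start: X=1885253.2163, Y=-187347.6896, Z=-6070626.7991 m
→ Helmert⁻¹: X=1885274.6939, Y=-187018.9592, Z=-6070359.7176
→ Helmert⁻¹: X=1885843.5752, Y=-186691.7929, Z=-6070711.8600
→ Helmert⁻¹: X=1885767.1470, Y=-186376.0563, Z=-6070237.6812
→ Helmert⁻¹: X=1885587.1317, Y=-185968.5934, Z=-6070617.3528
→ geod (Bowring, a=6378137.000): φ=-72.77517100°, λ=-5.63265800°, h=793.4540 m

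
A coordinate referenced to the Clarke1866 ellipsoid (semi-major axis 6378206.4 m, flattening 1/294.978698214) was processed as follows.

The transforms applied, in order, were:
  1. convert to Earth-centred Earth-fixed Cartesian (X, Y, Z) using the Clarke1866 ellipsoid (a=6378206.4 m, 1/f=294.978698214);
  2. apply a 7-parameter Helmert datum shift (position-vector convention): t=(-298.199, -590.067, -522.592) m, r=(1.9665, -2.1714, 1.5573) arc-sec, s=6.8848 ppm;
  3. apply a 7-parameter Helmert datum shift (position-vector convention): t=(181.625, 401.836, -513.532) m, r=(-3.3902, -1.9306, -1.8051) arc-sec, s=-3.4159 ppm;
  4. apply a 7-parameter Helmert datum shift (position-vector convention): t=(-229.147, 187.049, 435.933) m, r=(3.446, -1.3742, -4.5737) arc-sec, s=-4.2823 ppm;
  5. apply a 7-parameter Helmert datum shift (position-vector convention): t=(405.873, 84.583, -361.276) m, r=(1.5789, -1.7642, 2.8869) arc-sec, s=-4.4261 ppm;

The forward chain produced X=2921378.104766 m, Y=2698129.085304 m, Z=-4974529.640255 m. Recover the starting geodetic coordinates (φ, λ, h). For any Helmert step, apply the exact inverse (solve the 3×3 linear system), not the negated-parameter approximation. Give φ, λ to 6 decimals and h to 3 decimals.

φ=-51.547575°, λ=42.726008°, h=2926.849 m

start: X=2921378.1048, Y=2698129.0853, Z=-4974529.6403 m
→ Helmert⁻¹: X=2920980.3764, Y=2697977.4855, Z=-4974236.0162
→ Helmert⁻¹: X=2921129.0691, Y=2697783.6505, Z=-4974757.7848
→ Helmert⁻¹: X=2920887.2570, Y=2697498.3477, Z=-4974244.2468
→ Helmert⁻¹: X=2921133.3545, Y=2698000.3655, Z=-4973743.8858
→ geod (Bowring, a=6378206.400): φ=-51.54757500°, λ=42.72600800°, h=2926.8490 m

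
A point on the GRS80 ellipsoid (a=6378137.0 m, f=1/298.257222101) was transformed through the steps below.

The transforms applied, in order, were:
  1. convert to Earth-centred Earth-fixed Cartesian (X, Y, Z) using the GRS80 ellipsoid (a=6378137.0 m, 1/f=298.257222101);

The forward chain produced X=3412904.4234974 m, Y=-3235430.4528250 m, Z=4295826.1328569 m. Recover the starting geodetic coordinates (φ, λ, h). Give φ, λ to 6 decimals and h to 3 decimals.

φ=42.602415°, λ=-43.470881°, h=1079.199 m

start: X=3412904.4235, Y=-3235430.4528, Z=4295826.1329 m
→ geod (Bowring, a=6378137.000): φ=42.60241500°, λ=-43.47088100°, h=1079.1990 m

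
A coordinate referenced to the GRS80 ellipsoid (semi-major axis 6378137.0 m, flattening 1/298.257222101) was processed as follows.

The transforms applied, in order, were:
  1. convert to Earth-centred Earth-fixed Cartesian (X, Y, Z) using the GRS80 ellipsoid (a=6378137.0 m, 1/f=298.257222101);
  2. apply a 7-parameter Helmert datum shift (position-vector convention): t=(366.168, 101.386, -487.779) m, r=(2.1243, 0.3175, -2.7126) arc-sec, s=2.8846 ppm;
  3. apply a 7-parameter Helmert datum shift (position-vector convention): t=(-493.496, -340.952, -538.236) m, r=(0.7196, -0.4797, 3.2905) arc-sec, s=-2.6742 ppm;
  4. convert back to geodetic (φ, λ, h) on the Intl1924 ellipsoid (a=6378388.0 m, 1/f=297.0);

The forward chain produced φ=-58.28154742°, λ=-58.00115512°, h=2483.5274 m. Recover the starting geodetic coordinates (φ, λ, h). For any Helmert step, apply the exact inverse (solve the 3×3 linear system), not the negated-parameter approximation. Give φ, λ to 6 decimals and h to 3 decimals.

start: φ=-58.281547°, λ=-58.001155°, h=2483.527 m
→ ECEF (a=6378388.000, f=1/297.0): X=1782008.7940, Y=-2851938.1446, Z=-5404516.8288
→ Helmert⁻¹: X=1782448.9971, Y=-2851652.1064, Z=-5403987.2409
→ Helmert⁻¹: X=1782123.5099, Y=-2851777.4790, Z=-5403451.7617
→ geod (Bowring, a=6378137.000): φ=-58.27636300°, λ=-57.99804700°, h=1722.8380 m

φ=-58.276363°, λ=-57.998047°, h=1722.838 m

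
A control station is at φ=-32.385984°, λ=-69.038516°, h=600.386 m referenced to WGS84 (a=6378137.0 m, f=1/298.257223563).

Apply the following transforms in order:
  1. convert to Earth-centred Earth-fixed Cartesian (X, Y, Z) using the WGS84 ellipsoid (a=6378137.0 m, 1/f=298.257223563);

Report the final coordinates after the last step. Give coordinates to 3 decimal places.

X=1928850.344 m, Y=-5034940.872 m, Z=-3396974.358 m

start: φ=-32.385984°, λ=-69.038516°, h=600.386 m
→ ECEF (a=6378137.000, f=1/298.257223563): X=1928850.3443, Y=-5034940.8716, Z=-3396974.3583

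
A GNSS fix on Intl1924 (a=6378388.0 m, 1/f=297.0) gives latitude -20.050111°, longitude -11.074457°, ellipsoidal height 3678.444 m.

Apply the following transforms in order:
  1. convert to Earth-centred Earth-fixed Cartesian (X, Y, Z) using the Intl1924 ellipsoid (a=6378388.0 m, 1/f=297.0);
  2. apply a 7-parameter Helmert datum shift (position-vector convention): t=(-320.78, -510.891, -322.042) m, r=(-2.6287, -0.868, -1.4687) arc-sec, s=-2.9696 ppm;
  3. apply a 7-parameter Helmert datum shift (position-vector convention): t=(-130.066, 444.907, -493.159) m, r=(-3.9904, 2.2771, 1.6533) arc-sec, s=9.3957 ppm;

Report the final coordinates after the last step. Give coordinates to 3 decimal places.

X=5885525.605 m, Y=-1152191.086 m, Z=-2175029.683 m

start: φ=-20.050111°, λ=-11.074457°, h=3678.444 m
→ ECEF (a=6378388.000, f=1/297.0): X=5885952.4508, Y=-1152053.1830, Z=-2174197.2821
→ Helmert 7p (PV): X=5885615.1381, Y=-1152630.2720, Z=-2174473.4165
→ Helmert 7p (PV): X=5885525.6048, Y=-1152191.0864, Z=-2175029.6832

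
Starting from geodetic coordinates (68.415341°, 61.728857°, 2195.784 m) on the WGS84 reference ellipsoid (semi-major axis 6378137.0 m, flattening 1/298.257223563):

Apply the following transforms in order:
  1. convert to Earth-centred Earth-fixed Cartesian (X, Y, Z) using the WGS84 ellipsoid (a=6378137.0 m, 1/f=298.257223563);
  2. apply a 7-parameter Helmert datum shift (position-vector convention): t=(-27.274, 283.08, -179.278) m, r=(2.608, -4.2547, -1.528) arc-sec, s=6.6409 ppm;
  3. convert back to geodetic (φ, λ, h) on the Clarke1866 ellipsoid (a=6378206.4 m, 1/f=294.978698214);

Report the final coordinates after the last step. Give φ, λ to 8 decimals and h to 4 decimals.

start: φ=68.415341°, λ=61.728857°, h=2195.784 m
→ ECEF (a=6378137.000, f=1/298.257223563): X=1114954.4870, Y=2073195.9645, Z=5910333.1977
→ Helmert 7p (PV): X=1114828.0602, Y=2073409.8224, Z=5910242.3819
→ geod (Bowring, a=6378206.400): φ=68.41543327°, λ=61.73403232°, h=2294.8224 m

φ=68.41543327°, λ=61.73403232°, h=2294.8224 m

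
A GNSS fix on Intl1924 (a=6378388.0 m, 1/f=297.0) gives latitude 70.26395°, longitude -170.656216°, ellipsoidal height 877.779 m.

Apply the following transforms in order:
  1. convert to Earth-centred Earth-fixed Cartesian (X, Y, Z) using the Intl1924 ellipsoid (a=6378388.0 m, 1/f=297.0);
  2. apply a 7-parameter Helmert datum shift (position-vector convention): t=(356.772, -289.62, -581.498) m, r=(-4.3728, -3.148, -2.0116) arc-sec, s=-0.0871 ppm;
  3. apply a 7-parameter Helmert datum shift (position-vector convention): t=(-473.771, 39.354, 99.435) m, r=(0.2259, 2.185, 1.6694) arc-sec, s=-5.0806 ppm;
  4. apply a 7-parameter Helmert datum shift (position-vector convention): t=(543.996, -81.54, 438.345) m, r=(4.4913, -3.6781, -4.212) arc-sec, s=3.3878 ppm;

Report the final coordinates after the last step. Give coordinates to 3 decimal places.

start: φ=70.263950°, λ=-170.656216°, h=877.779 m
→ ECEF (a=6378388.000, f=1/297.0): X=-2131974.3235, Y=-350797.2844, Z=5982014.4238
→ Helmert 7p (PV): X=-2131712.0841, Y=-350939.2635, Z=5981407.3036
→ Helmert 7p (PV): X=-2132108.8226, Y=-350921.9301, Z=5981498.5466
→ Helmert 7p (PV): X=-2131685.8778, Y=-351091.3646, Z=5981911.4948

X=-2131685.878 m, Y=-351091.365 m, Z=5981911.495 m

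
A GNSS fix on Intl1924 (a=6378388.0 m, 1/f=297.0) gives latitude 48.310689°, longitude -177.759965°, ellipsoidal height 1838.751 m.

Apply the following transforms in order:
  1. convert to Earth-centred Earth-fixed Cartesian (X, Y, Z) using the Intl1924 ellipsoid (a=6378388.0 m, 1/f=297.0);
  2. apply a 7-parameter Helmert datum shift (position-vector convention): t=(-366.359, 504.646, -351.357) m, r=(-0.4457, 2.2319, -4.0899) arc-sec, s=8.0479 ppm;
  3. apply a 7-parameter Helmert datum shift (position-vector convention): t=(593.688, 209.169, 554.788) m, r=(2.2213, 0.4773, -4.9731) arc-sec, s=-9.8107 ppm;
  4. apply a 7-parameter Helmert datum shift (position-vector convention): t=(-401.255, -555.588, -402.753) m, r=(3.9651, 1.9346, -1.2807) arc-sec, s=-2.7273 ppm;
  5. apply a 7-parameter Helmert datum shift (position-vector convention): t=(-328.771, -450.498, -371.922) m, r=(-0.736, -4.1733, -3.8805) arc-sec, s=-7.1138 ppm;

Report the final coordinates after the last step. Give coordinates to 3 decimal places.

X=-4248611.303 m, Y=-166283.004 m, Z=4740764.350 m

start: φ=48.310689°, λ=-177.759965°, h=1838.751 m
→ ECEF (a=6378388.000, f=1/297.0): X=-4248157.2896, Y=-166170.5707, Z=4741384.9316
→ Helmert 7p (PV): X=-4248509.8275, Y=-165572.7819, Z=4741118.0596
→ Helmert 7p (PV): X=-4247867.4797, Y=-165310.6142, Z=4741634.3819
→ Helmert 7p (PV): X=-4248213.7032, Y=-165930.5262, Z=4741255.3607
→ Helmert 7p (PV): X=-4248611.3028, Y=-166283.0041, Z=4740764.3501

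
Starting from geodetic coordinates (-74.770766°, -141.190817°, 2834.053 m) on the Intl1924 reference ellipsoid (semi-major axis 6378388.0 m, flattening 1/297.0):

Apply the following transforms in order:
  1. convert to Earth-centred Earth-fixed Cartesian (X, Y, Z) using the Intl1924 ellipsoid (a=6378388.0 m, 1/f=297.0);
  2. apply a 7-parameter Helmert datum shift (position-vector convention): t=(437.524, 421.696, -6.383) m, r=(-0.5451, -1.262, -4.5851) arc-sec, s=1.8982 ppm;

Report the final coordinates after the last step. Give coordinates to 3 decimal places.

start: φ=-74.770766°, λ=-141.190817°, h=2834.053 m
→ ECEF (a=6378388.000, f=1/297.0): X=-1310285.6695, Y=-1053842.5318, Z=-6134976.4497
→ Helmert 7p (PV): X=-1309836.5228, Y=-1053409.9226, Z=-6134999.7099

X=-1309836.523 m, Y=-1053409.923 m, Z=-6134999.710 m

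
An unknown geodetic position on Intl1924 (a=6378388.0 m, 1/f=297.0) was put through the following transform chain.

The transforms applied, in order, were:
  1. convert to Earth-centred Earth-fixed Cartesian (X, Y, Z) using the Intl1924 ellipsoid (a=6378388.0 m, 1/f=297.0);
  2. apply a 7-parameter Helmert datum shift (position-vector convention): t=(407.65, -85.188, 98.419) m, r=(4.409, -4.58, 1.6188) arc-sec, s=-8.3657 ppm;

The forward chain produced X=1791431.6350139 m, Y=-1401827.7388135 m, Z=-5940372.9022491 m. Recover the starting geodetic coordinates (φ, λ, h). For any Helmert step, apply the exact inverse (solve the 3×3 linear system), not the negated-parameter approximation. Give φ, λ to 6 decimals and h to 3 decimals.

start: X=1791431.6350, Y=-1401827.7388, Z=-5940372.9022 m
→ Helmert⁻¹: X=1790896.0597, Y=-1401895.3141, Z=-5940530.8176
→ geod (Bowring, a=6378388.000): φ=-69.17929400°, λ=-38.05348000°, h=1370.7780 m

φ=-69.179294°, λ=-38.053480°, h=1370.778 m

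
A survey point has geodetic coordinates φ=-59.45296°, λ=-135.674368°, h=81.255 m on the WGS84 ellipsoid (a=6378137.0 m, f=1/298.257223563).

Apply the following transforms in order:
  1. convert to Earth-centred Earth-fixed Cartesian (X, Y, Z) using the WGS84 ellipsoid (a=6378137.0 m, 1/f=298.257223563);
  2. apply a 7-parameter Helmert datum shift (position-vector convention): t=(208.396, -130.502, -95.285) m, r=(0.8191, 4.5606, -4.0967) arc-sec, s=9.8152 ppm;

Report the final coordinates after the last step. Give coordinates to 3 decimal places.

X=-2324808.098 m, Y=-2270820.516 m, Z=-5469929.994 m

start: φ=-59.452960°, λ=-135.674368°, h=81.255 m
→ ECEF (a=6378137.000, f=1/298.257223563): X=-2324827.6333, Y=-2270735.6227, Z=-5469823.4076
→ Helmert 7p (PV): X=-2324808.0976, Y=-2270820.5162, Z=-5469929.9940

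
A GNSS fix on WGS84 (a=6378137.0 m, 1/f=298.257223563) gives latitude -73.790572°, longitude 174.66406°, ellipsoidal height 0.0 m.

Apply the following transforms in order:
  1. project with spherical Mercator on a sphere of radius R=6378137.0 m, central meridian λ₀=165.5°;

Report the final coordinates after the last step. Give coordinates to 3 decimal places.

start: φ=-73.790572°, λ=174.664060°, h=0.000 m
→ merc (R=6378137.0, λ₀=165.5°): E=1020138.4928, N=-12431499.5306

E=1020138.493 m, N=-12431499.531 m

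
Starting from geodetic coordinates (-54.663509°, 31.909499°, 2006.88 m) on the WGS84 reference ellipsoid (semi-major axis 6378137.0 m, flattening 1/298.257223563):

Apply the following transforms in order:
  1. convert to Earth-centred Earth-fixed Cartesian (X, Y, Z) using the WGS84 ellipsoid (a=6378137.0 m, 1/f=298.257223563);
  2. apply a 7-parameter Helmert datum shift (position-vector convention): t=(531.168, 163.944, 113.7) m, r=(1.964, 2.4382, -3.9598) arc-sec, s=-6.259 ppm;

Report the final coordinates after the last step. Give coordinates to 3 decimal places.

X=3139979.453 m, Y=1955024.447 m, Z=-5181317.853 m

start: φ=-54.663509°, λ=31.909499°, h=2006.880 m
→ ECEF (a=6378137.000, f=1/298.257223563): X=3139491.6543, Y=1954883.6729, Z=-5181445.4864
→ Helmert 7p (PV): X=3139979.4531, Y=1955024.4469, Z=-5181317.8528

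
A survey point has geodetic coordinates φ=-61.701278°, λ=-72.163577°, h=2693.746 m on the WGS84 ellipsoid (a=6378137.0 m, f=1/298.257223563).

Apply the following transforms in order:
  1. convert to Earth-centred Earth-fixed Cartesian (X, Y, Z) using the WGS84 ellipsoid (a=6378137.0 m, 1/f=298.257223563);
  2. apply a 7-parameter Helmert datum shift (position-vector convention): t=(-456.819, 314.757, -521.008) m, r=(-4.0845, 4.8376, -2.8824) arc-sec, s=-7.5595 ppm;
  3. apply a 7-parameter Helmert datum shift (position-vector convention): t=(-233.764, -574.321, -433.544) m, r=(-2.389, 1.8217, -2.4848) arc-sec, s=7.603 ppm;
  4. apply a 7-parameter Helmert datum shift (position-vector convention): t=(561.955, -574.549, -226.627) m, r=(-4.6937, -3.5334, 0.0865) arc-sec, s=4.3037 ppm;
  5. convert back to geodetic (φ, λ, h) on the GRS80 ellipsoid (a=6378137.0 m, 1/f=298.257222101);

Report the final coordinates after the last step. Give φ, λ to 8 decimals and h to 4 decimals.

start: φ=-61.701278°, λ=-72.163577°, h=2693.746 m
→ ECEF (a=6378137.000, f=1/298.257223563): X=928956.8424, Y=-2887054.9442, Z=-5595181.5370
→ Helmert 7p (PV): X=928321.4321, Y=-2886842.1401, Z=-5595624.8655
→ Helmert 7p (PV): X=928010.5289, Y=-2887514.4031, Z=-5596075.7157
→ Helmert 7p (PV): X=928673.5522, Y=-2888228.3331, Z=-5596244.8216
→ geod (Bowring, a=6378137.000): φ=-61.69766332°, λ=-72.17545752°, h=4118.3929 m

φ=-61.69766332°, λ=-72.17545752°, h=4118.3929 m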